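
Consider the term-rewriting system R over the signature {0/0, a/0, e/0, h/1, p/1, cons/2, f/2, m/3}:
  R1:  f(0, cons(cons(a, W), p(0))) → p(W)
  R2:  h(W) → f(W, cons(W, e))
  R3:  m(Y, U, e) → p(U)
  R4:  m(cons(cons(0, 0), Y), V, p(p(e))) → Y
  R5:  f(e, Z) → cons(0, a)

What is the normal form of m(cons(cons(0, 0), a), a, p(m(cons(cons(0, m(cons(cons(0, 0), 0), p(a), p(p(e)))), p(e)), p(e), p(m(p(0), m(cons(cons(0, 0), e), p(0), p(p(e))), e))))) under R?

a

1. m(cons(cons(0, 0), a), a, p(m(cons(cons(0, m(cons(cons(0, 0), 0), p(a), p(p(e)))), p(e)), p(e), p(m(p(0), m(cons(cons(0, 0), e), p(0), p(p(e))), e)))))  →  m(cons(cons(0, 0), a), a, p(m(cons(cons(0, 0), p(e)), p(e), p(m(p(0), m(cons(cons(0, 0), e), p(0), p(p(e))), e)))))   [R4 at 3.1.1.1.2]
2. m(cons(cons(0, 0), a), a, p(m(cons(cons(0, 0), p(e)), p(e), p(m(p(0), m(cons(cons(0, 0), e), p(0), p(p(e))), e)))))  →  m(cons(cons(0, 0), a), a, p(m(cons(cons(0, 0), p(e)), p(e), p(p(m(cons(cons(0, 0), e), p(0), p(p(e))))))))   [R3 at 3.1.3.1]
3. m(cons(cons(0, 0), a), a, p(m(cons(cons(0, 0), p(e)), p(e), p(p(m(cons(cons(0, 0), e), p(0), p(p(e))))))))  →  m(cons(cons(0, 0), a), a, p(m(cons(cons(0, 0), p(e)), p(e), p(p(e)))))   [R4 at 3.1.3.1.1]
4. m(cons(cons(0, 0), a), a, p(m(cons(cons(0, 0), p(e)), p(e), p(p(e)))))  →  m(cons(cons(0, 0), a), a, p(p(e)))   [R4 at 3.1]
5. m(cons(cons(0, 0), a), a, p(p(e)))  →  a   [R4 at ε]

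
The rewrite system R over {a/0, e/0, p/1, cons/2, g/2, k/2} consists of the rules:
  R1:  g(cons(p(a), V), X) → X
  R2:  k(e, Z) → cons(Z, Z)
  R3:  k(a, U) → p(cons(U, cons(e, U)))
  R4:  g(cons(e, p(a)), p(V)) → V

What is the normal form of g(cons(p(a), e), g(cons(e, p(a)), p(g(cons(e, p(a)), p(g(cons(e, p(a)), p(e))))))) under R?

1. g(cons(p(a), e), g(cons(e, p(a)), p(g(cons(e, p(a)), p(g(cons(e, p(a)), p(e)))))))  →  g(cons(e, p(a)), p(g(cons(e, p(a)), p(g(cons(e, p(a)), p(e))))))   [R1 at ε]
2. g(cons(e, p(a)), p(g(cons(e, p(a)), p(g(cons(e, p(a)), p(e))))))  →  g(cons(e, p(a)), p(g(cons(e, p(a)), p(e))))   [R4 at ε]
3. g(cons(e, p(a)), p(g(cons(e, p(a)), p(e))))  →  g(cons(e, p(a)), p(e))   [R4 at ε]
4. g(cons(e, p(a)), p(e))  →  e   [R4 at ε]

e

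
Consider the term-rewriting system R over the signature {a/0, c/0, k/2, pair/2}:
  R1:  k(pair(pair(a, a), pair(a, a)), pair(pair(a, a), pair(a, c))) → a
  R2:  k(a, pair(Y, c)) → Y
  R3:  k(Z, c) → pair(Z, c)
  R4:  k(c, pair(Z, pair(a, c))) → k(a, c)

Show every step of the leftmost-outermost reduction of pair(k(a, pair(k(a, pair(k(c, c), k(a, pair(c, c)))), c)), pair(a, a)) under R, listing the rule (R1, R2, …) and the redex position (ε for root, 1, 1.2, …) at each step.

1. pair(k(a, pair(k(a, pair(k(c, c), k(a, pair(c, c)))), c)), pair(a, a))  →  pair(k(a, pair(k(c, c), k(a, pair(c, c)))), pair(a, a))   [R2 at 1]
2. pair(k(a, pair(k(c, c), k(a, pair(c, c)))), pair(a, a))  →  pair(k(a, pair(pair(c, c), k(a, pair(c, c)))), pair(a, a))   [R3 at 1.2.1]
3. pair(k(a, pair(pair(c, c), k(a, pair(c, c)))), pair(a, a))  →  pair(k(a, pair(pair(c, c), c)), pair(a, a))   [R2 at 1.2.2]
4. pair(k(a, pair(pair(c, c), c)), pair(a, a))  →  pair(pair(c, c), pair(a, a))   [R2 at 1]

pair(pair(c, c), pair(a, a))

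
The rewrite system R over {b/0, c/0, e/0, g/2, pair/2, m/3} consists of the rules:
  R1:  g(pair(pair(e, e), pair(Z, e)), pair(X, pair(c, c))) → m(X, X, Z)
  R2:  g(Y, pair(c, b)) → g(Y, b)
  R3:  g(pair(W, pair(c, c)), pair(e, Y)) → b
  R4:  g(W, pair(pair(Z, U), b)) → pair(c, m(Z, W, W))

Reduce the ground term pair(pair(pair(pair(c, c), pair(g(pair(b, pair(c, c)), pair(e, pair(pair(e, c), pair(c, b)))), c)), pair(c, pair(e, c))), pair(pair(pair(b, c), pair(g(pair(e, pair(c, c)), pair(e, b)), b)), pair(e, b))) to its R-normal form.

pair(pair(pair(pair(c, c), pair(b, c)), pair(c, pair(e, c))), pair(pair(pair(b, c), pair(b, b)), pair(e, b)))

1. pair(pair(pair(pair(c, c), pair(g(pair(b, pair(c, c)), pair(e, pair(pair(e, c), pair(c, b)))), c)), pair(c, pair(e, c))), pair(pair(pair(b, c), pair(g(pair(e, pair(c, c)), pair(e, b)), b)), pair(e, b)))  →  pair(pair(pair(pair(c, c), pair(b, c)), pair(c, pair(e, c))), pair(pair(pair(b, c), pair(g(pair(e, pair(c, c)), pair(e, b)), b)), pair(e, b)))   [R3 at 1.1.2.1]
2. pair(pair(pair(pair(c, c), pair(b, c)), pair(c, pair(e, c))), pair(pair(pair(b, c), pair(g(pair(e, pair(c, c)), pair(e, b)), b)), pair(e, b)))  →  pair(pair(pair(pair(c, c), pair(b, c)), pair(c, pair(e, c))), pair(pair(pair(b, c), pair(b, b)), pair(e, b)))   [R3 at 2.1.2.1]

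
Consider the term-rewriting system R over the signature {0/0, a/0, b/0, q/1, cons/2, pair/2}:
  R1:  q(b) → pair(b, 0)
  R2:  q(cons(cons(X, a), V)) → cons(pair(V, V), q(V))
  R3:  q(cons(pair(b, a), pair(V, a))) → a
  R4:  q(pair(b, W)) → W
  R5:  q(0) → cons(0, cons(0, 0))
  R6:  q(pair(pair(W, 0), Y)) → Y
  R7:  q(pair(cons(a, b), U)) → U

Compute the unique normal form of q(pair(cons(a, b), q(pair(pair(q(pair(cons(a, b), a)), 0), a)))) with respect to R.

a

1. q(pair(cons(a, b), q(pair(pair(q(pair(cons(a, b), a)), 0), a))))  →  q(pair(pair(q(pair(cons(a, b), a)), 0), a))   [R7 at ε]
2. q(pair(pair(q(pair(cons(a, b), a)), 0), a))  →  a   [R6 at ε]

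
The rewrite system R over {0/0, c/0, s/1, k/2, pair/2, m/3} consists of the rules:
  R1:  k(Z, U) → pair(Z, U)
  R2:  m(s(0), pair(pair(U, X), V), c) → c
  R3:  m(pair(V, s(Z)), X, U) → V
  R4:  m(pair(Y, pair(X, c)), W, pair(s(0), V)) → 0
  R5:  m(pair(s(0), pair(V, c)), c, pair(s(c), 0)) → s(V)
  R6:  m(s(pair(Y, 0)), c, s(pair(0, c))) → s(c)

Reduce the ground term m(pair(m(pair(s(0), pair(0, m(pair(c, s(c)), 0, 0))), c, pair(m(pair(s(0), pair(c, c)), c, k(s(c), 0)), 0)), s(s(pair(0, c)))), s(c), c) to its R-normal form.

s(0)

1. m(pair(m(pair(s(0), pair(0, m(pair(c, s(c)), 0, 0))), c, pair(m(pair(s(0), pair(c, c)), c, k(s(c), 0)), 0)), s(s(pair(0, c)))), s(c), c)  →  m(pair(s(0), pair(0, m(pair(c, s(c)), 0, 0))), c, pair(m(pair(s(0), pair(c, c)), c, k(s(c), 0)), 0))   [R3 at ε]
2. m(pair(s(0), pair(0, m(pair(c, s(c)), 0, 0))), c, pair(m(pair(s(0), pair(c, c)), c, k(s(c), 0)), 0))  →  m(pair(s(0), pair(0, c)), c, pair(m(pair(s(0), pair(c, c)), c, k(s(c), 0)), 0))   [R3 at 1.2.2]
3. m(pair(s(0), pair(0, c)), c, pair(m(pair(s(0), pair(c, c)), c, k(s(c), 0)), 0))  →  m(pair(s(0), pair(0, c)), c, pair(m(pair(s(0), pair(c, c)), c, pair(s(c), 0)), 0))   [R1 at 3.1.3]
4. m(pair(s(0), pair(0, c)), c, pair(m(pair(s(0), pair(c, c)), c, pair(s(c), 0)), 0))  →  m(pair(s(0), pair(0, c)), c, pair(s(c), 0))   [R5 at 3.1]
5. m(pair(s(0), pair(0, c)), c, pair(s(c), 0))  →  s(0)   [R5 at ε]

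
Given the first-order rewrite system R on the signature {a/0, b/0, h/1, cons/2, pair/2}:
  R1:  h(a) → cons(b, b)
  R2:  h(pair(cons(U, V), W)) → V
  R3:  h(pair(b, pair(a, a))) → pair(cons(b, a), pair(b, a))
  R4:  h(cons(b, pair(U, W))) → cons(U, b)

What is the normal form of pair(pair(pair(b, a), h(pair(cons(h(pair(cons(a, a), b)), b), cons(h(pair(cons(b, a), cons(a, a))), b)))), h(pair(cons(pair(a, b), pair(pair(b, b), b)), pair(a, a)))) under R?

1. pair(pair(pair(b, a), h(pair(cons(h(pair(cons(a, a), b)), b), cons(h(pair(cons(b, a), cons(a, a))), b)))), h(pair(cons(pair(a, b), pair(pair(b, b), b)), pair(a, a))))  →  pair(pair(pair(b, a), b), h(pair(cons(pair(a, b), pair(pair(b, b), b)), pair(a, a))))   [R2 at 1.2]
2. pair(pair(pair(b, a), b), h(pair(cons(pair(a, b), pair(pair(b, b), b)), pair(a, a))))  →  pair(pair(pair(b, a), b), pair(pair(b, b), b))   [R2 at 2]

pair(pair(pair(b, a), b), pair(pair(b, b), b))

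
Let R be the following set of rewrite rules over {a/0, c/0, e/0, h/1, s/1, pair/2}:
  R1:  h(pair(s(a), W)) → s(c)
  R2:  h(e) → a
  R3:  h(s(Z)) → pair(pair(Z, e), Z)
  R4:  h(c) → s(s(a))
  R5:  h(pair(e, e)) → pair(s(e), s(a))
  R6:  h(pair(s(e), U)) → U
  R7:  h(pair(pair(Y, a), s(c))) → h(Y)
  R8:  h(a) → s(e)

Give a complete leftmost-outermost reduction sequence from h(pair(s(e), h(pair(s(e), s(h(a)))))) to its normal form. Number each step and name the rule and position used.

1. h(pair(s(e), h(pair(s(e), s(h(a))))))  →  h(pair(s(e), s(h(a))))   [R6 at ε]
2. h(pair(s(e), s(h(a))))  →  s(h(a))   [R6 at ε]
3. s(h(a))  →  s(s(e))   [R8 at 1]

s(s(e))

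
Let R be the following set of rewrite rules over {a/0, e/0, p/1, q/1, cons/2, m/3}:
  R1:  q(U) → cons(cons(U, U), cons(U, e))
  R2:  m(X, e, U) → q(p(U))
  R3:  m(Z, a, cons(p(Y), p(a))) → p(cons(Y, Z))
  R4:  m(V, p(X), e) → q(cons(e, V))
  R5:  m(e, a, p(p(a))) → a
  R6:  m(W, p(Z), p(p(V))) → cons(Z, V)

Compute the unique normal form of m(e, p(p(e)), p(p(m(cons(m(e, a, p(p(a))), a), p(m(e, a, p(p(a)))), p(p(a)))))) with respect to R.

cons(p(e), cons(a, a))

1. m(e, p(p(e)), p(p(m(cons(m(e, a, p(p(a))), a), p(m(e, a, p(p(a)))), p(p(a))))))  →  cons(p(e), m(cons(m(e, a, p(p(a))), a), p(m(e, a, p(p(a)))), p(p(a))))   [R6 at ε]
2. cons(p(e), m(cons(m(e, a, p(p(a))), a), p(m(e, a, p(p(a)))), p(p(a))))  →  cons(p(e), cons(m(e, a, p(p(a))), a))   [R6 at 2]
3. cons(p(e), cons(m(e, a, p(p(a))), a))  →  cons(p(e), cons(a, a))   [R5 at 2.1]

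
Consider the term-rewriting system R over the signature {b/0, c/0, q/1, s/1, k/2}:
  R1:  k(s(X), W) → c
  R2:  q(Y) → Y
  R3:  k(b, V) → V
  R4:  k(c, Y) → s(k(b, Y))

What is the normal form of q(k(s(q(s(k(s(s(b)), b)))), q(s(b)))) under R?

c

1. q(k(s(q(s(k(s(s(b)), b)))), q(s(b))))  →  k(s(q(s(k(s(s(b)), b)))), q(s(b)))   [R2 at ε]
2. k(s(q(s(k(s(s(b)), b)))), q(s(b)))  →  c   [R1 at ε]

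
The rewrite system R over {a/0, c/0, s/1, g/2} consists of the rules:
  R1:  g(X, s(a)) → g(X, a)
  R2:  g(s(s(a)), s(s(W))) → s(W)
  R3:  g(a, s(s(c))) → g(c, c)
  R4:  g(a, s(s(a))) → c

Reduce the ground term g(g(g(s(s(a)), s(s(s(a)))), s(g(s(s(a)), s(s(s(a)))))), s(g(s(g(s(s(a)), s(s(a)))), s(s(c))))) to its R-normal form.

s(c)

1. g(g(g(s(s(a)), s(s(s(a)))), s(g(s(s(a)), s(s(s(a)))))), s(g(s(g(s(s(a)), s(s(a)))), s(s(c)))))  →  g(g(s(s(a)), s(g(s(s(a)), s(s(s(a)))))), s(g(s(g(s(s(a)), s(s(a)))), s(s(c)))))   [R2 at 1.1]
2. g(g(s(s(a)), s(g(s(s(a)), s(s(s(a)))))), s(g(s(g(s(s(a)), s(s(a)))), s(s(c)))))  →  g(g(s(s(a)), s(s(s(a)))), s(g(s(g(s(s(a)), s(s(a)))), s(s(c)))))   [R2 at 1.2.1]
3. g(g(s(s(a)), s(s(s(a)))), s(g(s(g(s(s(a)), s(s(a)))), s(s(c)))))  →  g(s(s(a)), s(g(s(g(s(s(a)), s(s(a)))), s(s(c)))))   [R2 at 1]
4. g(s(s(a)), s(g(s(g(s(s(a)), s(s(a)))), s(s(c)))))  →  g(s(s(a)), s(g(s(s(a)), s(s(c)))))   [R2 at 2.1.1.1]
5. g(s(s(a)), s(g(s(s(a)), s(s(c)))))  →  g(s(s(a)), s(s(c)))   [R2 at 2.1]
6. g(s(s(a)), s(s(c)))  →  s(c)   [R2 at ε]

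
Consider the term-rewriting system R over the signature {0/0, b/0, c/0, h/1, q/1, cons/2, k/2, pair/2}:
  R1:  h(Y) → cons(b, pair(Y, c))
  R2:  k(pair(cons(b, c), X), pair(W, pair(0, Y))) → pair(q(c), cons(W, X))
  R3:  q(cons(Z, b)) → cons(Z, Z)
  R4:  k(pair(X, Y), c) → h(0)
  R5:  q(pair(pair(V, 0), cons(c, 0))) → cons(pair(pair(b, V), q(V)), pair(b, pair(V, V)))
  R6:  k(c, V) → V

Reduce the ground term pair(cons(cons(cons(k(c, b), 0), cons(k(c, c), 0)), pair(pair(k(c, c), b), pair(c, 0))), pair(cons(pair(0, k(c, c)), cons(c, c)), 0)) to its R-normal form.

pair(cons(cons(cons(b, 0), cons(c, 0)), pair(pair(c, b), pair(c, 0))), pair(cons(pair(0, c), cons(c, c)), 0))

1. pair(cons(cons(cons(k(c, b), 0), cons(k(c, c), 0)), pair(pair(k(c, c), b), pair(c, 0))), pair(cons(pair(0, k(c, c)), cons(c, c)), 0))  →  pair(cons(cons(cons(b, 0), cons(k(c, c), 0)), pair(pair(k(c, c), b), pair(c, 0))), pair(cons(pair(0, k(c, c)), cons(c, c)), 0))   [R6 at 1.1.1.1]
2. pair(cons(cons(cons(b, 0), cons(k(c, c), 0)), pair(pair(k(c, c), b), pair(c, 0))), pair(cons(pair(0, k(c, c)), cons(c, c)), 0))  →  pair(cons(cons(cons(b, 0), cons(c, 0)), pair(pair(k(c, c), b), pair(c, 0))), pair(cons(pair(0, k(c, c)), cons(c, c)), 0))   [R6 at 1.1.2.1]
3. pair(cons(cons(cons(b, 0), cons(c, 0)), pair(pair(k(c, c), b), pair(c, 0))), pair(cons(pair(0, k(c, c)), cons(c, c)), 0))  →  pair(cons(cons(cons(b, 0), cons(c, 0)), pair(pair(c, b), pair(c, 0))), pair(cons(pair(0, k(c, c)), cons(c, c)), 0))   [R6 at 1.2.1.1]
4. pair(cons(cons(cons(b, 0), cons(c, 0)), pair(pair(c, b), pair(c, 0))), pair(cons(pair(0, k(c, c)), cons(c, c)), 0))  →  pair(cons(cons(cons(b, 0), cons(c, 0)), pair(pair(c, b), pair(c, 0))), pair(cons(pair(0, c), cons(c, c)), 0))   [R6 at 2.1.1.2]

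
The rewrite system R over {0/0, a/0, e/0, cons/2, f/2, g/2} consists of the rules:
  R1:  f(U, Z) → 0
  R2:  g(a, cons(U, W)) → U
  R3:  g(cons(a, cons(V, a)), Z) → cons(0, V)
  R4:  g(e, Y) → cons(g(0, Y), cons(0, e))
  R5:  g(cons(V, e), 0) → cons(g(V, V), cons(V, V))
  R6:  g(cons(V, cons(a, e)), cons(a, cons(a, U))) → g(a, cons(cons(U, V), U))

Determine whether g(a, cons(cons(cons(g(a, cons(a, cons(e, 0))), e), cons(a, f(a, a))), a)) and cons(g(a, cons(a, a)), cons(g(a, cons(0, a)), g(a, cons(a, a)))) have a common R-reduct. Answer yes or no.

no — NF(t₁) = cons(cons(a, e), cons(a, 0)), NF(t₂) = cons(a, cons(0, a))

Reduce t₁ = g(a, cons(cons(cons(g(a, cons(a, cons(e, 0))), e), cons(a, f(a, a))), a)):
1. g(a, cons(cons(cons(g(a, cons(a, cons(e, 0))), e), cons(a, f(a, a))), a))  →  cons(cons(g(a, cons(a, cons(e, 0))), e), cons(a, f(a, a)))   [R2 at ε]
2. cons(cons(g(a, cons(a, cons(e, 0))), e), cons(a, f(a, a)))  →  cons(cons(a, e), cons(a, f(a, a)))   [R2 at 1.1]
3. cons(cons(a, e), cons(a, f(a, a)))  →  cons(cons(a, e), cons(a, 0))   [R1 at 2.2]

Reduce t₂ = cons(g(a, cons(a, a)), cons(g(a, cons(0, a)), g(a, cons(a, a)))):
1. cons(g(a, cons(a, a)), cons(g(a, cons(0, a)), g(a, cons(a, a))))  →  cons(a, cons(g(a, cons(0, a)), g(a, cons(a, a))))   [R2 at 1]
2. cons(a, cons(g(a, cons(0, a)), g(a, cons(a, a))))  →  cons(a, cons(0, g(a, cons(a, a))))   [R2 at 2.1]
3. cons(a, cons(0, g(a, cons(a, a))))  →  cons(a, cons(0, a))   [R2 at 2.2]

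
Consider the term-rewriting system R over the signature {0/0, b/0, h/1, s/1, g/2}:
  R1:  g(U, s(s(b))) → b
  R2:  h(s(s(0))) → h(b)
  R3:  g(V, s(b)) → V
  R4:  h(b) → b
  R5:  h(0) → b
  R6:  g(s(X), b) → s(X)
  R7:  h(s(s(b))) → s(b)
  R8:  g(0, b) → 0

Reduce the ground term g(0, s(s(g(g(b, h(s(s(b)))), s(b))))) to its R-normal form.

b

1. g(0, s(s(g(g(b, h(s(s(b)))), s(b)))))  →  g(0, s(s(g(b, h(s(s(b)))))))   [R3 at 2.1.1]
2. g(0, s(s(g(b, h(s(s(b)))))))  →  g(0, s(s(g(b, s(b)))))   [R7 at 2.1.1.2]
3. g(0, s(s(g(b, s(b)))))  →  g(0, s(s(b)))   [R3 at 2.1.1]
4. g(0, s(s(b)))  →  b   [R1 at ε]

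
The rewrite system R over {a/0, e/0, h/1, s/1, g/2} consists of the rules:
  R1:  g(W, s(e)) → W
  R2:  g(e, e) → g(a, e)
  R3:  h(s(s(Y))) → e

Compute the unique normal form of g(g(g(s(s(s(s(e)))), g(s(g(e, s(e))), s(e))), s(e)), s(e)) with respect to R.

s(s(s(s(e))))

1. g(g(g(s(s(s(s(e)))), g(s(g(e, s(e))), s(e))), s(e)), s(e))  →  g(g(s(s(s(s(e)))), g(s(g(e, s(e))), s(e))), s(e))   [R1 at ε]
2. g(g(s(s(s(s(e)))), g(s(g(e, s(e))), s(e))), s(e))  →  g(s(s(s(s(e)))), g(s(g(e, s(e))), s(e)))   [R1 at ε]
3. g(s(s(s(s(e)))), g(s(g(e, s(e))), s(e)))  →  g(s(s(s(s(e)))), s(g(e, s(e))))   [R1 at 2]
4. g(s(s(s(s(e)))), s(g(e, s(e))))  →  g(s(s(s(s(e)))), s(e))   [R1 at 2.1]
5. g(s(s(s(s(e)))), s(e))  →  s(s(s(s(e))))   [R1 at ε]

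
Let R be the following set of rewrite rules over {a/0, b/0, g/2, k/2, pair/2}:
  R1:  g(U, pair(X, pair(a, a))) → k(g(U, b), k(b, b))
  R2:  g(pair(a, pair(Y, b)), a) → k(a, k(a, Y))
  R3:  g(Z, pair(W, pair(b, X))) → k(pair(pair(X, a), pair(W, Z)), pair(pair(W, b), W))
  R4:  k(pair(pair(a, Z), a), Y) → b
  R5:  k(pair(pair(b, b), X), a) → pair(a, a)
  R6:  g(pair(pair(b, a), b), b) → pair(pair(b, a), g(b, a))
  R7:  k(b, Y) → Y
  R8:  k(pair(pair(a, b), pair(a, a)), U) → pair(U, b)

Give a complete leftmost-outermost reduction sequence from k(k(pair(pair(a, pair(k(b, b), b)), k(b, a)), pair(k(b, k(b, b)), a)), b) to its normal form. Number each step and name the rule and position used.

b

1. k(k(pair(pair(a, pair(k(b, b), b)), k(b, a)), pair(k(b, k(b, b)), a)), b)  →  k(k(pair(pair(a, pair(b, b)), k(b, a)), pair(k(b, k(b, b)), a)), b)   [R7 at 1.1.1.2.1]
2. k(k(pair(pair(a, pair(b, b)), k(b, a)), pair(k(b, k(b, b)), a)), b)  →  k(k(pair(pair(a, pair(b, b)), a), pair(k(b, k(b, b)), a)), b)   [R7 at 1.1.2]
3. k(k(pair(pair(a, pair(b, b)), a), pair(k(b, k(b, b)), a)), b)  →  k(b, b)   [R4 at 1]
4. k(b, b)  →  b   [R7 at ε]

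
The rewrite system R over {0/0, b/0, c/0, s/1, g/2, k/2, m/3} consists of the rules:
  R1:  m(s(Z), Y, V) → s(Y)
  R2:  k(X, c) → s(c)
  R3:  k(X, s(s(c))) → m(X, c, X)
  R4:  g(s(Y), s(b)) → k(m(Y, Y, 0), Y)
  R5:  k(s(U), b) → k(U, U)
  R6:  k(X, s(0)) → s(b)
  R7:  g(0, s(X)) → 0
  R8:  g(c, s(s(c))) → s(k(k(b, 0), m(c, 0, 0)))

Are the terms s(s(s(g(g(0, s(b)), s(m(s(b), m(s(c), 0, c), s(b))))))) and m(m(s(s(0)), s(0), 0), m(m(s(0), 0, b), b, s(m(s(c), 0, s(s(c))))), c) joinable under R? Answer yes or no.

Reduce t₁ = s(s(s(g(g(0, s(b)), s(m(s(b), m(s(c), 0, c), s(b))))))):
1. s(s(s(g(g(0, s(b)), s(m(s(b), m(s(c), 0, c), s(b)))))))  →  s(s(s(g(0, s(m(s(b), m(s(c), 0, c), s(b)))))))   [R7 at 1.1.1.1]
2. s(s(s(g(0, s(m(s(b), m(s(c), 0, c), s(b)))))))  →  s(s(s(0)))   [R7 at 1.1.1]

Reduce t₂ = m(m(s(s(0)), s(0), 0), m(m(s(0), 0, b), b, s(m(s(c), 0, s(s(c))))), c):
1. m(m(s(s(0)), s(0), 0), m(m(s(0), 0, b), b, s(m(s(c), 0, s(s(c))))), c)  →  m(s(s(0)), m(m(s(0), 0, b), b, s(m(s(c), 0, s(s(c))))), c)   [R1 at 1]
2. m(s(s(0)), m(m(s(0), 0, b), b, s(m(s(c), 0, s(s(c))))), c)  →  s(m(m(s(0), 0, b), b, s(m(s(c), 0, s(s(c))))))   [R1 at ε]
3. s(m(m(s(0), 0, b), b, s(m(s(c), 0, s(s(c))))))  →  s(m(s(0), b, s(m(s(c), 0, s(s(c))))))   [R1 at 1.1]
4. s(m(s(0), b, s(m(s(c), 0, s(s(c))))))  →  s(s(b))   [R1 at 1]

no — NF(t₁) = s(s(s(0))), NF(t₂) = s(s(b))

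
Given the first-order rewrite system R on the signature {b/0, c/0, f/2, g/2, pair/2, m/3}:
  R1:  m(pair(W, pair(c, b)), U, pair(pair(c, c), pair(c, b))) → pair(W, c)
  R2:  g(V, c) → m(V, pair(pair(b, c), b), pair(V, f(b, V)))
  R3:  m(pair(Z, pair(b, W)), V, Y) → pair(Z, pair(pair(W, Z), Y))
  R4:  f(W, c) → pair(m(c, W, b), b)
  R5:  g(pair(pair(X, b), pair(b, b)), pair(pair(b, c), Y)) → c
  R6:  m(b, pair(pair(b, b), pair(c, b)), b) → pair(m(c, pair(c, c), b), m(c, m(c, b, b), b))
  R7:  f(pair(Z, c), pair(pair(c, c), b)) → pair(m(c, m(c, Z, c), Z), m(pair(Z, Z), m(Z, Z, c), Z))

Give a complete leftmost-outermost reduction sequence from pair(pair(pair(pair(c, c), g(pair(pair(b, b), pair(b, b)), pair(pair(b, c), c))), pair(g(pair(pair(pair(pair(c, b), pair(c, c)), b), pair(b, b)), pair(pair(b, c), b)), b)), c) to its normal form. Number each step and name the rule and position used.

pair(pair(pair(pair(c, c), c), pair(c, b)), c)

1. pair(pair(pair(pair(c, c), g(pair(pair(b, b), pair(b, b)), pair(pair(b, c), c))), pair(g(pair(pair(pair(pair(c, b), pair(c, c)), b), pair(b, b)), pair(pair(b, c), b)), b)), c)  →  pair(pair(pair(pair(c, c), c), pair(g(pair(pair(pair(pair(c, b), pair(c, c)), b), pair(b, b)), pair(pair(b, c), b)), b)), c)   [R5 at 1.1.2]
2. pair(pair(pair(pair(c, c), c), pair(g(pair(pair(pair(pair(c, b), pair(c, c)), b), pair(b, b)), pair(pair(b, c), b)), b)), c)  →  pair(pair(pair(pair(c, c), c), pair(c, b)), c)   [R5 at 1.2.1]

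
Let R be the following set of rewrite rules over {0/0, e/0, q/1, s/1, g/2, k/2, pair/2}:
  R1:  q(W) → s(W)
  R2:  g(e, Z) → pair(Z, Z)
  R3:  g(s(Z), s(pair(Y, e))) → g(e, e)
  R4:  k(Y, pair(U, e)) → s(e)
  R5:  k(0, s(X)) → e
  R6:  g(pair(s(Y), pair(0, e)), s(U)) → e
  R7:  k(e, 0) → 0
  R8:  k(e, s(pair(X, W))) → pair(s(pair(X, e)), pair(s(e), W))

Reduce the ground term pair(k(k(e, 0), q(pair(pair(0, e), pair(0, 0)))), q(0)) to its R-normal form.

pair(e, s(0))

1. pair(k(k(e, 0), q(pair(pair(0, e), pair(0, 0)))), q(0))  →  pair(k(0, q(pair(pair(0, e), pair(0, 0)))), q(0))   [R7 at 1.1]
2. pair(k(0, q(pair(pair(0, e), pair(0, 0)))), q(0))  →  pair(k(0, s(pair(pair(0, e), pair(0, 0)))), q(0))   [R1 at 1.2]
3. pair(k(0, s(pair(pair(0, e), pair(0, 0)))), q(0))  →  pair(e, q(0))   [R5 at 1]
4. pair(e, q(0))  →  pair(e, s(0))   [R1 at 2]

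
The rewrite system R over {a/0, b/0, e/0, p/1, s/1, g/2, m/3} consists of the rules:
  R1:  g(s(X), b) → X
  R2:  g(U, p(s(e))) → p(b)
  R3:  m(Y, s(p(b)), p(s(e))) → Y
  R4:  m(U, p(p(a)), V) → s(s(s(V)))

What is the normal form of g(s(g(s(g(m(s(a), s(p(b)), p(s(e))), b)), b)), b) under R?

a

1. g(s(g(s(g(m(s(a), s(p(b)), p(s(e))), b)), b)), b)  →  g(s(g(m(s(a), s(p(b)), p(s(e))), b)), b)   [R1 at ε]
2. g(s(g(m(s(a), s(p(b)), p(s(e))), b)), b)  →  g(m(s(a), s(p(b)), p(s(e))), b)   [R1 at ε]
3. g(m(s(a), s(p(b)), p(s(e))), b)  →  g(s(a), b)   [R3 at 1]
4. g(s(a), b)  →  a   [R1 at ε]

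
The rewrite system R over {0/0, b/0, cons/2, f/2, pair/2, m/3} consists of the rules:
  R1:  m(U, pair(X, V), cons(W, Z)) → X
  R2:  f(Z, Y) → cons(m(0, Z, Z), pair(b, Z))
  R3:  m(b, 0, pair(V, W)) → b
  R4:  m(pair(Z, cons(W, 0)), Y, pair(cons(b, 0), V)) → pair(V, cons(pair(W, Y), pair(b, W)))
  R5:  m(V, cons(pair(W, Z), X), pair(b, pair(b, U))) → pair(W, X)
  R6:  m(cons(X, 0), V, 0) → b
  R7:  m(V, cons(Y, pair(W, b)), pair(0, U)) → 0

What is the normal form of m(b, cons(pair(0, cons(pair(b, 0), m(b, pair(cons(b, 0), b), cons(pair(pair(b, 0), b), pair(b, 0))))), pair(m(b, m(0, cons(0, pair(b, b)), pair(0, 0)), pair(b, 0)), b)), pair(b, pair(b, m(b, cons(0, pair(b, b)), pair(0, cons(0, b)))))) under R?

pair(0, pair(b, b))

1. m(b, cons(pair(0, cons(pair(b, 0), m(b, pair(cons(b, 0), b), cons(pair(pair(b, 0), b), pair(b, 0))))), pair(m(b, m(0, cons(0, pair(b, b)), pair(0, 0)), pair(b, 0)), b)), pair(b, pair(b, m(b, cons(0, pair(b, b)), pair(0, cons(0, b))))))  →  pair(0, pair(m(b, m(0, cons(0, pair(b, b)), pair(0, 0)), pair(b, 0)), b))   [R5 at ε]
2. pair(0, pair(m(b, m(0, cons(0, pair(b, b)), pair(0, 0)), pair(b, 0)), b))  →  pair(0, pair(m(b, 0, pair(b, 0)), b))   [R7 at 2.1.2]
3. pair(0, pair(m(b, 0, pair(b, 0)), b))  →  pair(0, pair(b, b))   [R3 at 2.1]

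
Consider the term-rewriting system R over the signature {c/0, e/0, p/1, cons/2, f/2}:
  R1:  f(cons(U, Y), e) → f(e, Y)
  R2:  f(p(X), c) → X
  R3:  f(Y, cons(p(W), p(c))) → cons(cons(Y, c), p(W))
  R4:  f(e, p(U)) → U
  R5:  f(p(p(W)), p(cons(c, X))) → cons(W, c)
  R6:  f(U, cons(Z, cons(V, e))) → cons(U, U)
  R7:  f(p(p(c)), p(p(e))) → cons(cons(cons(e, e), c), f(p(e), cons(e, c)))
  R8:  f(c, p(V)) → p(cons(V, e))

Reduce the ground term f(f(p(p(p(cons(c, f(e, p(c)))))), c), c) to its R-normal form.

1. f(f(p(p(p(cons(c, f(e, p(c)))))), c), c)  →  f(p(p(cons(c, f(e, p(c))))), c)   [R2 at 1]
2. f(p(p(cons(c, f(e, p(c))))), c)  →  p(cons(c, f(e, p(c))))   [R2 at ε]
3. p(cons(c, f(e, p(c))))  →  p(cons(c, c))   [R4 at 1.2]

p(cons(c, c))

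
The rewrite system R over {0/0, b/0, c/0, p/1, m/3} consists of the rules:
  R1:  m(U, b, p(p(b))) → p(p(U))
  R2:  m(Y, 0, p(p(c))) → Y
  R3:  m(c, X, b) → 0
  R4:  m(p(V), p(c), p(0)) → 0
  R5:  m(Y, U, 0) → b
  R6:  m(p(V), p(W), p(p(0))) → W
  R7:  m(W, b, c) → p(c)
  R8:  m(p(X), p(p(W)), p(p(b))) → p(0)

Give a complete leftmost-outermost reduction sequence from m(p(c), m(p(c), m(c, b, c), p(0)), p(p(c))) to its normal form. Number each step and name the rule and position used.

p(c)

1. m(p(c), m(p(c), m(c, b, c), p(0)), p(p(c)))  →  m(p(c), m(p(c), p(c), p(0)), p(p(c)))   [R7 at 2.2]
2. m(p(c), m(p(c), p(c), p(0)), p(p(c)))  →  m(p(c), 0, p(p(c)))   [R4 at 2]
3. m(p(c), 0, p(p(c)))  →  p(c)   [R2 at ε]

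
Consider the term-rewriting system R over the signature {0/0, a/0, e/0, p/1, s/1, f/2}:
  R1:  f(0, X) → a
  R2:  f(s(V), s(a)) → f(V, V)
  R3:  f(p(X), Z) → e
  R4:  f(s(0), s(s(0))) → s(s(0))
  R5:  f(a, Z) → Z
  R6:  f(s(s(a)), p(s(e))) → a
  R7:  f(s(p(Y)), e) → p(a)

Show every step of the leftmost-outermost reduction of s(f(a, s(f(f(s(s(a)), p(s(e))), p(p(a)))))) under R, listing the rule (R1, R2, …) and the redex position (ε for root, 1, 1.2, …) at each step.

s(s(p(p(a))))

1. s(f(a, s(f(f(s(s(a)), p(s(e))), p(p(a))))))  →  s(s(f(f(s(s(a)), p(s(e))), p(p(a)))))   [R5 at 1]
2. s(s(f(f(s(s(a)), p(s(e))), p(p(a)))))  →  s(s(f(a, p(p(a)))))   [R6 at 1.1.1]
3. s(s(f(a, p(p(a)))))  →  s(s(p(p(a))))   [R5 at 1.1]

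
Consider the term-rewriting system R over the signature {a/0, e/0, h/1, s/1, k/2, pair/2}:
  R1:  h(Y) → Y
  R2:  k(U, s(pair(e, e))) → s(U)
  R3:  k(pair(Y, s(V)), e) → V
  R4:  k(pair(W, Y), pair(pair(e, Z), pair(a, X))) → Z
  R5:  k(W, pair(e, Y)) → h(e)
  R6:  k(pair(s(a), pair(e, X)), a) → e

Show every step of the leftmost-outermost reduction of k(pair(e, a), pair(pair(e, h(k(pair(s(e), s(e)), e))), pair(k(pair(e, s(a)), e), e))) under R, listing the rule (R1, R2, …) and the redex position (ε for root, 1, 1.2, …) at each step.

e

1. k(pair(e, a), pair(pair(e, h(k(pair(s(e), s(e)), e))), pair(k(pair(e, s(a)), e), e)))  →  k(pair(e, a), pair(pair(e, k(pair(s(e), s(e)), e)), pair(k(pair(e, s(a)), e), e)))   [R1 at 2.1.2]
2. k(pair(e, a), pair(pair(e, k(pair(s(e), s(e)), e)), pair(k(pair(e, s(a)), e), e)))  →  k(pair(e, a), pair(pair(e, e), pair(k(pair(e, s(a)), e), e)))   [R3 at 2.1.2]
3. k(pair(e, a), pair(pair(e, e), pair(k(pair(e, s(a)), e), e)))  →  k(pair(e, a), pair(pair(e, e), pair(a, e)))   [R3 at 2.2.1]
4. k(pair(e, a), pair(pair(e, e), pair(a, e)))  →  e   [R4 at ε]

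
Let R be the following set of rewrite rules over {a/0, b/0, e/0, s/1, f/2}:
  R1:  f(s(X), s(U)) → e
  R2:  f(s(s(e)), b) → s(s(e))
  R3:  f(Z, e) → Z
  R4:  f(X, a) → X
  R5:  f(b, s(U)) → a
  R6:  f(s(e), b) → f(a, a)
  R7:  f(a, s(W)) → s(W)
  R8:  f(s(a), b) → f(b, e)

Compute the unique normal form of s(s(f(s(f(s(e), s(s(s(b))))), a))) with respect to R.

s(s(s(e)))

1. s(s(f(s(f(s(e), s(s(s(b))))), a)))  →  s(s(s(f(s(e), s(s(s(b)))))))   [R4 at 1.1]
2. s(s(s(f(s(e), s(s(s(b)))))))  →  s(s(s(e)))   [R1 at 1.1.1]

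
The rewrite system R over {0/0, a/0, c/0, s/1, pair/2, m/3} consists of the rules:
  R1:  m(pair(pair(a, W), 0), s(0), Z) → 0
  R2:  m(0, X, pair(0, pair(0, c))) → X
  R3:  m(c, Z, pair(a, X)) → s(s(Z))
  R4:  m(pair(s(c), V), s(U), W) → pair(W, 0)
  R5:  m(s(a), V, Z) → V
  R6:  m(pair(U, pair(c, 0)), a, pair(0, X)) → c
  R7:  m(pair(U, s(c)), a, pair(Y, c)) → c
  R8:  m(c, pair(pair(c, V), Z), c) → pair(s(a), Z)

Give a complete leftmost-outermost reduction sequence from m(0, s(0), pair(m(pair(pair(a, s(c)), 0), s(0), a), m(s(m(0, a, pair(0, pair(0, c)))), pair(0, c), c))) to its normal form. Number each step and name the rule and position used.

s(0)

1. m(0, s(0), pair(m(pair(pair(a, s(c)), 0), s(0), a), m(s(m(0, a, pair(0, pair(0, c)))), pair(0, c), c)))  →  m(0, s(0), pair(0, m(s(m(0, a, pair(0, pair(0, c)))), pair(0, c), c)))   [R1 at 3.1]
2. m(0, s(0), pair(0, m(s(m(0, a, pair(0, pair(0, c)))), pair(0, c), c)))  →  m(0, s(0), pair(0, m(s(a), pair(0, c), c)))   [R2 at 3.2.1.1]
3. m(0, s(0), pair(0, m(s(a), pair(0, c), c)))  →  m(0, s(0), pair(0, pair(0, c)))   [R5 at 3.2]
4. m(0, s(0), pair(0, pair(0, c)))  →  s(0)   [R2 at ε]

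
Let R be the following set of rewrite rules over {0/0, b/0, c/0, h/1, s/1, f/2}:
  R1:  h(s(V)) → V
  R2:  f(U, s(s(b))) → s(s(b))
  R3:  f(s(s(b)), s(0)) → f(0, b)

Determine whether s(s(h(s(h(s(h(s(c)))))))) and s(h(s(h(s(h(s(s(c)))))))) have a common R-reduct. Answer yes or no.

Reduce t₁ = s(s(h(s(h(s(h(s(c)))))))):
1. s(s(h(s(h(s(h(s(c))))))))  →  s(s(h(s(h(s(c))))))   [R1 at 1.1]
2. s(s(h(s(h(s(c))))))  →  s(s(h(s(c))))   [R1 at 1.1]
3. s(s(h(s(c))))  →  s(s(c))   [R1 at 1.1]

Reduce t₂ = s(h(s(h(s(h(s(s(c)))))))):
1. s(h(s(h(s(h(s(s(c))))))))  →  s(h(s(h(s(s(c))))))   [R1 at 1]
2. s(h(s(h(s(s(c))))))  →  s(h(s(s(c))))   [R1 at 1]
3. s(h(s(s(c))))  →  s(s(c))   [R1 at 1]

yes — NF(t₁) = s(s(c)), NF(t₂) = s(s(c))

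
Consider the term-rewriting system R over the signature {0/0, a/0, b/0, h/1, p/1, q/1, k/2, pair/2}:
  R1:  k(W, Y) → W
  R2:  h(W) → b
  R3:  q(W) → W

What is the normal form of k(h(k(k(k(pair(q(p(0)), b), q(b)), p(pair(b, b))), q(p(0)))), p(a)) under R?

b

1. k(h(k(k(k(pair(q(p(0)), b), q(b)), p(pair(b, b))), q(p(0)))), p(a))  →  h(k(k(k(pair(q(p(0)), b), q(b)), p(pair(b, b))), q(p(0))))   [R1 at ε]
2. h(k(k(k(pair(q(p(0)), b), q(b)), p(pair(b, b))), q(p(0))))  →  b   [R2 at ε]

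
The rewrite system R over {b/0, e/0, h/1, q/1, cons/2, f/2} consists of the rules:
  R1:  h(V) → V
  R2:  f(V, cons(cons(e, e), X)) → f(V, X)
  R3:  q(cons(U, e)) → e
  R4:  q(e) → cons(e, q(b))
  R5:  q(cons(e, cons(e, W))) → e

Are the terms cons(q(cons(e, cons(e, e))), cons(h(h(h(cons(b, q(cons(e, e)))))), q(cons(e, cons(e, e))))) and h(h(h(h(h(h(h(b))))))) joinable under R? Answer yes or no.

no — NF(t₁) = cons(e, cons(cons(b, e), e)), NF(t₂) = b

Reduce t₁ = cons(q(cons(e, cons(e, e))), cons(h(h(h(cons(b, q(cons(e, e)))))), q(cons(e, cons(e, e))))):
1. cons(q(cons(e, cons(e, e))), cons(h(h(h(cons(b, q(cons(e, e)))))), q(cons(e, cons(e, e)))))  →  cons(e, cons(h(h(h(cons(b, q(cons(e, e)))))), q(cons(e, cons(e, e)))))   [R5 at 1]
2. cons(e, cons(h(h(h(cons(b, q(cons(e, e)))))), q(cons(e, cons(e, e)))))  →  cons(e, cons(h(h(cons(b, q(cons(e, e))))), q(cons(e, cons(e, e)))))   [R1 at 2.1]
3. cons(e, cons(h(h(cons(b, q(cons(e, e))))), q(cons(e, cons(e, e)))))  →  cons(e, cons(h(cons(b, q(cons(e, e)))), q(cons(e, cons(e, e)))))   [R1 at 2.1]
4. cons(e, cons(h(cons(b, q(cons(e, e)))), q(cons(e, cons(e, e)))))  →  cons(e, cons(cons(b, q(cons(e, e))), q(cons(e, cons(e, e)))))   [R1 at 2.1]
5. cons(e, cons(cons(b, q(cons(e, e))), q(cons(e, cons(e, e)))))  →  cons(e, cons(cons(b, e), q(cons(e, cons(e, e)))))   [R3 at 2.1.2]
6. cons(e, cons(cons(b, e), q(cons(e, cons(e, e)))))  →  cons(e, cons(cons(b, e), e))   [R5 at 2.2]

Reduce t₂ = h(h(h(h(h(h(h(b))))))):
1. h(h(h(h(h(h(h(b)))))))  →  h(h(h(h(h(h(b))))))   [R1 at ε]
2. h(h(h(h(h(h(b))))))  →  h(h(h(h(h(b)))))   [R1 at ε]
3. h(h(h(h(h(b)))))  →  h(h(h(h(b))))   [R1 at ε]
4. h(h(h(h(b))))  →  h(h(h(b)))   [R1 at ε]
5. h(h(h(b)))  →  h(h(b))   [R1 at ε]
6. h(h(b))  →  h(b)   [R1 at ε]
7. h(b)  →  b   [R1 at ε]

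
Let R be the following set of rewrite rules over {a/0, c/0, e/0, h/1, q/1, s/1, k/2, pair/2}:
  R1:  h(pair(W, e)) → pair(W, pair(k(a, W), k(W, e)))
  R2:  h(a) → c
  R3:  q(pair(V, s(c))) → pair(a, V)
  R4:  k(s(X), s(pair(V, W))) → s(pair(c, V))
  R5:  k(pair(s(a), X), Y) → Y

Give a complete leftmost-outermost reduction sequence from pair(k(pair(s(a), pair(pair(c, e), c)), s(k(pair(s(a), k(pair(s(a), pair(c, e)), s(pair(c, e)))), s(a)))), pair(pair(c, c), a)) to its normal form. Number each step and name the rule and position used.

1. pair(k(pair(s(a), pair(pair(c, e), c)), s(k(pair(s(a), k(pair(s(a), pair(c, e)), s(pair(c, e)))), s(a)))), pair(pair(c, c), a))  →  pair(s(k(pair(s(a), k(pair(s(a), pair(c, e)), s(pair(c, e)))), s(a))), pair(pair(c, c), a))   [R5 at 1]
2. pair(s(k(pair(s(a), k(pair(s(a), pair(c, e)), s(pair(c, e)))), s(a))), pair(pair(c, c), a))  →  pair(s(s(a)), pair(pair(c, c), a))   [R5 at 1.1]

pair(s(s(a)), pair(pair(c, c), a))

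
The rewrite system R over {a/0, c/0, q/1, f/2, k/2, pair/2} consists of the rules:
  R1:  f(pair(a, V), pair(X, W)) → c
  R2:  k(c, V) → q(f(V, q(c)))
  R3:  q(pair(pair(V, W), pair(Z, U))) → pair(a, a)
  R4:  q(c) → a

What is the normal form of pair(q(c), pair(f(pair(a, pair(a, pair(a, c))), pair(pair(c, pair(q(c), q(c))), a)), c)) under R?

1. pair(q(c), pair(f(pair(a, pair(a, pair(a, c))), pair(pair(c, pair(q(c), q(c))), a)), c))  →  pair(a, pair(f(pair(a, pair(a, pair(a, c))), pair(pair(c, pair(q(c), q(c))), a)), c))   [R4 at 1]
2. pair(a, pair(f(pair(a, pair(a, pair(a, c))), pair(pair(c, pair(q(c), q(c))), a)), c))  →  pair(a, pair(c, c))   [R1 at 2.1]

pair(a, pair(c, c))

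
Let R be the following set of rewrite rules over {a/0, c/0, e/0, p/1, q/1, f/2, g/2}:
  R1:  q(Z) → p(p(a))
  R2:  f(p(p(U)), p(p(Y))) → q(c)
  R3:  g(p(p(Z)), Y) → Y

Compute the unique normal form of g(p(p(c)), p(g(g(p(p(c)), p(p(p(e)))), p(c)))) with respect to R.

p(p(c))

1. g(p(p(c)), p(g(g(p(p(c)), p(p(p(e)))), p(c))))  →  p(g(g(p(p(c)), p(p(p(e)))), p(c)))   [R3 at ε]
2. p(g(g(p(p(c)), p(p(p(e)))), p(c)))  →  p(g(p(p(p(e))), p(c)))   [R3 at 1.1]
3. p(g(p(p(p(e))), p(c)))  →  p(p(c))   [R3 at 1]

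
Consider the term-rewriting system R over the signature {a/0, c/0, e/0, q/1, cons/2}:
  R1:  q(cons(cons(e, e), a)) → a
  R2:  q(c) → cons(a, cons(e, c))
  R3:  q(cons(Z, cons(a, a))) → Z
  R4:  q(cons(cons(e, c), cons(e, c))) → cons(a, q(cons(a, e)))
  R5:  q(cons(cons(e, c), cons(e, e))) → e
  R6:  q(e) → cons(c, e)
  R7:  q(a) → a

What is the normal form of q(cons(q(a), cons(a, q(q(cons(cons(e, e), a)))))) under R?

a

1. q(cons(q(a), cons(a, q(q(cons(cons(e, e), a))))))  →  q(cons(a, cons(a, q(q(cons(cons(e, e), a))))))   [R7 at 1.1]
2. q(cons(a, cons(a, q(q(cons(cons(e, e), a))))))  →  q(cons(a, cons(a, q(a))))   [R1 at 1.2.2.1]
3. q(cons(a, cons(a, q(a))))  →  q(cons(a, cons(a, a)))   [R7 at 1.2.2]
4. q(cons(a, cons(a, a)))  →  a   [R3 at ε]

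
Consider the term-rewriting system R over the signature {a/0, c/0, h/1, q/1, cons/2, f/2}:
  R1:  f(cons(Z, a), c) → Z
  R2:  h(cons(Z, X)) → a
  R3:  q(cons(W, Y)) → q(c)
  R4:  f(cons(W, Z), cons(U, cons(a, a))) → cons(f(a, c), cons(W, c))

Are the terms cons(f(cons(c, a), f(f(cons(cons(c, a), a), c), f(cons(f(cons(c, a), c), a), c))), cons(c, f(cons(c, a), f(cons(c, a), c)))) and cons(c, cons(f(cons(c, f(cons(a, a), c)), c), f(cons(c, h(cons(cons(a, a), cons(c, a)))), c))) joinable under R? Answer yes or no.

Reduce t₁ = cons(f(cons(c, a), f(f(cons(cons(c, a), a), c), f(cons(f(cons(c, a), c), a), c))), cons(c, f(cons(c, a), f(cons(c, a), c)))):
1. cons(f(cons(c, a), f(f(cons(cons(c, a), a), c), f(cons(f(cons(c, a), c), a), c))), cons(c, f(cons(c, a), f(cons(c, a), c))))  →  cons(f(cons(c, a), f(cons(c, a), f(cons(f(cons(c, a), c), a), c))), cons(c, f(cons(c, a), f(cons(c, a), c))))   [R1 at 1.2.1]
2. cons(f(cons(c, a), f(cons(c, a), f(cons(f(cons(c, a), c), a), c))), cons(c, f(cons(c, a), f(cons(c, a), c))))  →  cons(f(cons(c, a), f(cons(c, a), f(cons(c, a), c))), cons(c, f(cons(c, a), f(cons(c, a), c))))   [R1 at 1.2.2]
3. cons(f(cons(c, a), f(cons(c, a), f(cons(c, a), c))), cons(c, f(cons(c, a), f(cons(c, a), c))))  →  cons(f(cons(c, a), f(cons(c, a), c)), cons(c, f(cons(c, a), f(cons(c, a), c))))   [R1 at 1.2.2]
4. cons(f(cons(c, a), f(cons(c, a), c)), cons(c, f(cons(c, a), f(cons(c, a), c))))  →  cons(f(cons(c, a), c), cons(c, f(cons(c, a), f(cons(c, a), c))))   [R1 at 1.2]
5. cons(f(cons(c, a), c), cons(c, f(cons(c, a), f(cons(c, a), c))))  →  cons(c, cons(c, f(cons(c, a), f(cons(c, a), c))))   [R1 at 1]
6. cons(c, cons(c, f(cons(c, a), f(cons(c, a), c))))  →  cons(c, cons(c, f(cons(c, a), c)))   [R1 at 2.2.2]
7. cons(c, cons(c, f(cons(c, a), c)))  →  cons(c, cons(c, c))   [R1 at 2.2]

Reduce t₂ = cons(c, cons(f(cons(c, f(cons(a, a), c)), c), f(cons(c, h(cons(cons(a, a), cons(c, a)))), c))):
1. cons(c, cons(f(cons(c, f(cons(a, a), c)), c), f(cons(c, h(cons(cons(a, a), cons(c, a)))), c)))  →  cons(c, cons(f(cons(c, a), c), f(cons(c, h(cons(cons(a, a), cons(c, a)))), c)))   [R1 at 2.1.1.2]
2. cons(c, cons(f(cons(c, a), c), f(cons(c, h(cons(cons(a, a), cons(c, a)))), c)))  →  cons(c, cons(c, f(cons(c, h(cons(cons(a, a), cons(c, a)))), c)))   [R1 at 2.1]
3. cons(c, cons(c, f(cons(c, h(cons(cons(a, a), cons(c, a)))), c)))  →  cons(c, cons(c, f(cons(c, a), c)))   [R2 at 2.2.1.2]
4. cons(c, cons(c, f(cons(c, a), c)))  →  cons(c, cons(c, c))   [R1 at 2.2]

yes — NF(t₁) = cons(c, cons(c, c)), NF(t₂) = cons(c, cons(c, c))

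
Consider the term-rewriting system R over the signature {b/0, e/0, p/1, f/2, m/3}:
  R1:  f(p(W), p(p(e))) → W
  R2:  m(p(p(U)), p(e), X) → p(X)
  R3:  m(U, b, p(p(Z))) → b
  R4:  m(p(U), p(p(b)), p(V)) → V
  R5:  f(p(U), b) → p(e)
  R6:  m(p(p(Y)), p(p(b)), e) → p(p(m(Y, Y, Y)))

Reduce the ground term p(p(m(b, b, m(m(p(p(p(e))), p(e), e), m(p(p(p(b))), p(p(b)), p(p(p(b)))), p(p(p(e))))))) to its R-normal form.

p(p(b))

1. p(p(m(b, b, m(m(p(p(p(e))), p(e), e), m(p(p(p(b))), p(p(b)), p(p(p(b)))), p(p(p(e)))))))  →  p(p(m(b, b, m(p(e), m(p(p(p(b))), p(p(b)), p(p(p(b)))), p(p(p(e)))))))   [R2 at 1.1.3.1]
2. p(p(m(b, b, m(p(e), m(p(p(p(b))), p(p(b)), p(p(p(b)))), p(p(p(e)))))))  →  p(p(m(b, b, m(p(e), p(p(b)), p(p(p(e)))))))   [R4 at 1.1.3.2]
3. p(p(m(b, b, m(p(e), p(p(b)), p(p(p(e)))))))  →  p(p(m(b, b, p(p(e)))))   [R4 at 1.1.3]
4. p(p(m(b, b, p(p(e)))))  →  p(p(b))   [R3 at 1.1]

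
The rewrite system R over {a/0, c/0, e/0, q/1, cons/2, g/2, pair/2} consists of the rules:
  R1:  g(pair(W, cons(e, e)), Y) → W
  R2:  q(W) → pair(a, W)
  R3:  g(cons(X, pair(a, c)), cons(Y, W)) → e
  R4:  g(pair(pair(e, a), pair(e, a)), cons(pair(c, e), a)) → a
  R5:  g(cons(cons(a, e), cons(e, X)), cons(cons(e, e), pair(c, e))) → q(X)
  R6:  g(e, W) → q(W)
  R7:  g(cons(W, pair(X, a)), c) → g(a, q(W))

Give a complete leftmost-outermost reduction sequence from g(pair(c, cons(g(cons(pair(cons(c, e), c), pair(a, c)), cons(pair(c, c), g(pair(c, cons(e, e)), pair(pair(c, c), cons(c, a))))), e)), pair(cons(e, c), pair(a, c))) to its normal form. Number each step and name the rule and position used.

1. g(pair(c, cons(g(cons(pair(cons(c, e), c), pair(a, c)), cons(pair(c, c), g(pair(c, cons(e, e)), pair(pair(c, c), cons(c, a))))), e)), pair(cons(e, c), pair(a, c)))  →  g(pair(c, cons(e, e)), pair(cons(e, c), pair(a, c)))   [R3 at 1.2.1]
2. g(pair(c, cons(e, e)), pair(cons(e, c), pair(a, c)))  →  c   [R1 at ε]

c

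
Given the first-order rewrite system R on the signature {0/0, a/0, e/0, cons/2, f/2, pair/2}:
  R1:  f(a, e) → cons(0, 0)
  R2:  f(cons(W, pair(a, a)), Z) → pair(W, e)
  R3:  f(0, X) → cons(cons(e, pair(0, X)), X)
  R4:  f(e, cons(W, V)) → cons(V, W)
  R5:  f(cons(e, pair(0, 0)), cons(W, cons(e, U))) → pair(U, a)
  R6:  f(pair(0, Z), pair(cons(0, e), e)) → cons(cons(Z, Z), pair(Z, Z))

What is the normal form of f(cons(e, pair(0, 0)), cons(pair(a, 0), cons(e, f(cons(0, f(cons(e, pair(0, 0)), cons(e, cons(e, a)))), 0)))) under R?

pair(pair(0, e), a)

1. f(cons(e, pair(0, 0)), cons(pair(a, 0), cons(e, f(cons(0, f(cons(e, pair(0, 0)), cons(e, cons(e, a)))), 0))))  →  pair(f(cons(0, f(cons(e, pair(0, 0)), cons(e, cons(e, a)))), 0), a)   [R5 at ε]
2. pair(f(cons(0, f(cons(e, pair(0, 0)), cons(e, cons(e, a)))), 0), a)  →  pair(f(cons(0, pair(a, a)), 0), a)   [R5 at 1.1.2]
3. pair(f(cons(0, pair(a, a)), 0), a)  →  pair(pair(0, e), a)   [R2 at 1]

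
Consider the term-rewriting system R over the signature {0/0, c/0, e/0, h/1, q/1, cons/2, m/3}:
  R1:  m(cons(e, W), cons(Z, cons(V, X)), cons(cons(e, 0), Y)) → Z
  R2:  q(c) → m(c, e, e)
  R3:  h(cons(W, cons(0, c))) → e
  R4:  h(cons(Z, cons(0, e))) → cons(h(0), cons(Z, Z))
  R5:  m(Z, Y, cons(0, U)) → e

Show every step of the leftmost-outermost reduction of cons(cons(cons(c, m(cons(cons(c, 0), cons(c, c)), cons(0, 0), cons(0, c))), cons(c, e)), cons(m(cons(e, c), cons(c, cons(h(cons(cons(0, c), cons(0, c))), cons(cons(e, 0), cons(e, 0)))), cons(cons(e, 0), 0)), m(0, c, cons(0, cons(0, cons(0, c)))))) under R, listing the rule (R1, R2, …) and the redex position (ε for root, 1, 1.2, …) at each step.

cons(cons(cons(c, e), cons(c, e)), cons(c, e))

1. cons(cons(cons(c, m(cons(cons(c, 0), cons(c, c)), cons(0, 0), cons(0, c))), cons(c, e)), cons(m(cons(e, c), cons(c, cons(h(cons(cons(0, c), cons(0, c))), cons(cons(e, 0), cons(e, 0)))), cons(cons(e, 0), 0)), m(0, c, cons(0, cons(0, cons(0, c))))))  →  cons(cons(cons(c, e), cons(c, e)), cons(m(cons(e, c), cons(c, cons(h(cons(cons(0, c), cons(0, c))), cons(cons(e, 0), cons(e, 0)))), cons(cons(e, 0), 0)), m(0, c, cons(0, cons(0, cons(0, c))))))   [R5 at 1.1.2]
2. cons(cons(cons(c, e), cons(c, e)), cons(m(cons(e, c), cons(c, cons(h(cons(cons(0, c), cons(0, c))), cons(cons(e, 0), cons(e, 0)))), cons(cons(e, 0), 0)), m(0, c, cons(0, cons(0, cons(0, c))))))  →  cons(cons(cons(c, e), cons(c, e)), cons(c, m(0, c, cons(0, cons(0, cons(0, c))))))   [R1 at 2.1]
3. cons(cons(cons(c, e), cons(c, e)), cons(c, m(0, c, cons(0, cons(0, cons(0, c))))))  →  cons(cons(cons(c, e), cons(c, e)), cons(c, e))   [R5 at 2.2]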